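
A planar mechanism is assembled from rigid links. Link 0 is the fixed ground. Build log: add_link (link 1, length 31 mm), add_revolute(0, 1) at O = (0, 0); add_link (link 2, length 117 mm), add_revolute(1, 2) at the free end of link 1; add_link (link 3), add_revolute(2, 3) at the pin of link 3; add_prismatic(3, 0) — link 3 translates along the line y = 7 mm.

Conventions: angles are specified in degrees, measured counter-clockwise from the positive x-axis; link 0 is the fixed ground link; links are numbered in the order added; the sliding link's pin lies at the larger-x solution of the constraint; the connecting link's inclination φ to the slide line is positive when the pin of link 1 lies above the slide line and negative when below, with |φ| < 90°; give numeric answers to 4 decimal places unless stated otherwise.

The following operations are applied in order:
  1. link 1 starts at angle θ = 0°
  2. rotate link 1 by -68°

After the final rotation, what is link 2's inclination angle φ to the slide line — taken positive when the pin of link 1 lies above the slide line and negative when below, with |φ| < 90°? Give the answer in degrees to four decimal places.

geometry: r = 31 mm, L = 117 mm, e = 7 mm; θ starts at 0°
rotate link 1 by -68°: θ ← 0° -68° = -68°
h = r sin θ − e = -28.742699 − 7 = -35.742699
sin φ = h / L = -35.742699 / 117 = -0.30549316
φ = arcsin(-0.30549316) = -17.787836°

-17.7878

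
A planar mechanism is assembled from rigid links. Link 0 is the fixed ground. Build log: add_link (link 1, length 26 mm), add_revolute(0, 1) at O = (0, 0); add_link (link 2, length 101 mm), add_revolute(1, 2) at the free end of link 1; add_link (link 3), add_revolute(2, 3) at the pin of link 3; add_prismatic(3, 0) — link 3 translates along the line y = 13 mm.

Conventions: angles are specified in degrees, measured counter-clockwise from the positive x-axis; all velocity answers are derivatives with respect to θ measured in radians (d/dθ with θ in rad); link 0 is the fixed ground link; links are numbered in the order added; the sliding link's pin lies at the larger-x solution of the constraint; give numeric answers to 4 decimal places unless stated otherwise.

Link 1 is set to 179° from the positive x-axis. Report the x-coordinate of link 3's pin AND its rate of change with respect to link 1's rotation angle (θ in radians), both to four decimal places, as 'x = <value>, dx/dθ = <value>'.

geometry: r = 26 mm, L = 101 mm, e = 13 mm
crank pin P = (r cos θ, r sin θ) = (-25.996040, 0.453763)
h = r sin θ − e = 0.453763 − 13 = -12.546237
x = r cos θ + √(L² − h²) = -25.996040 + 100.217723 = 74.221683
dx/dθ = −r sin θ − h·r cos θ/√(L² − h²) (θ in radians; h = -12.546237) = -3.708202

x = 74.2217, dx/dθ = -3.7082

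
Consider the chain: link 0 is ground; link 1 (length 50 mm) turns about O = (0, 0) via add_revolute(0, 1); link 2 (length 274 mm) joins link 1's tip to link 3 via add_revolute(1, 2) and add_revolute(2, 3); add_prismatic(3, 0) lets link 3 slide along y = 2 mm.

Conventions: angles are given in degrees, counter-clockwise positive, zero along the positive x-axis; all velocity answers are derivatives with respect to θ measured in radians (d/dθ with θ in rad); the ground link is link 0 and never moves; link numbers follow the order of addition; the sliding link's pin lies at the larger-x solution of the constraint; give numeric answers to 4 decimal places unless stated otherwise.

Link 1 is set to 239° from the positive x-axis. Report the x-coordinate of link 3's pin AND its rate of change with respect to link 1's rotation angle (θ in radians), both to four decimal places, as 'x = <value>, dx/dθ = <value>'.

geometry: r = 50 mm, L = 274 mm, e = 2 mm
crank pin P = (r cos θ, r sin θ) = (-25.751904, -42.858365)
h = r sin θ − e = -42.858365 − 2 = -44.858365
x = r cos θ + √(L² − h²) = -25.751904 + 270.303028 = 244.551125
dx/dθ = −r sin θ − h·r cos θ/√(L² − h²) (θ in radians; h = -44.858365) = 38.584686

x = 244.5511, dx/dθ = 38.5847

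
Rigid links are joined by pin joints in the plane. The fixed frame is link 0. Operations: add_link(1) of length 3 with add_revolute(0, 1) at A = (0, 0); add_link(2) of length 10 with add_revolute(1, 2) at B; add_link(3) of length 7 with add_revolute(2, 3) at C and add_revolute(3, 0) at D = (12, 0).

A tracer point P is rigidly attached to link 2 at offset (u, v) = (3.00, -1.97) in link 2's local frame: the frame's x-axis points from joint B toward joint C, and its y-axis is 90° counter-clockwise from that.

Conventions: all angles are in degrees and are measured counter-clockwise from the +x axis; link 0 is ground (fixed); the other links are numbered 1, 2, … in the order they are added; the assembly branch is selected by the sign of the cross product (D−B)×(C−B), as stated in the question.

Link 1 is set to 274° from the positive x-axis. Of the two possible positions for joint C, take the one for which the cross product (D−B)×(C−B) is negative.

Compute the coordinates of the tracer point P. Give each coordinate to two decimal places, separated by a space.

A=(0,0), D=(12.00,0)
B = A + 3.00·(cos274°, sin274°) = (0.2093, -2.9927)
|BD| = 12.1646
circle(B,10.00) ∩ circle(D,7.00): a=8.1785, h=5.7542
  candidates: C₊=(6.7208,4.5968) cross=69.998; C₋=(9.5521,-6.5580) cross=-69.998
  branch - wants cross < 0 → take C=(9.5521,-6.5580) (cross=-69.998)
ex = (C−B)/|BC| = (0.9343,-0.3565); ey = (0.3565,0.9343)
P = B + 3.00·ex + -1.97·ey = (2.3097,-5.9028)

2.31 -5.90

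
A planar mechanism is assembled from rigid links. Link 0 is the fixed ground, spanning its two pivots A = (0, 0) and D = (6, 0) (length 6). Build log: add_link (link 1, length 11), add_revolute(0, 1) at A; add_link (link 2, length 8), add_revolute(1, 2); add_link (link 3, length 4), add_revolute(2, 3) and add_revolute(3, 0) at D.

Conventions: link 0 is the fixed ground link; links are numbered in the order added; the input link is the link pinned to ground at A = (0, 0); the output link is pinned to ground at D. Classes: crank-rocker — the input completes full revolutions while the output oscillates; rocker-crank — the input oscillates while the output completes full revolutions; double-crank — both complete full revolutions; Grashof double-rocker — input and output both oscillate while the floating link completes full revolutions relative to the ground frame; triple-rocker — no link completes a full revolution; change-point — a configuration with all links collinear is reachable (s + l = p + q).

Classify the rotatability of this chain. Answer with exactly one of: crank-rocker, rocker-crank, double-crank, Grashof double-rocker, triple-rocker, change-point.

lengths: ground=6, input=11, coupler=8, output=4
sorted: s=4 (shortest), l=11 (longest), p+q=14
s + l = 15 vs p + q = 14
s + l > p + q → non-Grashof → no link fully rotates → triple-rocker

triple-rocker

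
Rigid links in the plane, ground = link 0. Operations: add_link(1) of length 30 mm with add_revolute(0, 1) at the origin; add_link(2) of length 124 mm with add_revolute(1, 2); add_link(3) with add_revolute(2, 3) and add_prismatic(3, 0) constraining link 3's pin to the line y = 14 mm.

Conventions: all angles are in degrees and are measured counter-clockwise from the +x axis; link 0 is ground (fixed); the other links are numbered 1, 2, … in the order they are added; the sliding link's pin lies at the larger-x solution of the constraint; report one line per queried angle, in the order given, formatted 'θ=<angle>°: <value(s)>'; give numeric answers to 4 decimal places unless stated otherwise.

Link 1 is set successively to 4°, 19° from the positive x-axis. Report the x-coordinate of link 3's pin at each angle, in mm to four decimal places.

geometry: r = 30 mm, L = 124 mm, e = 14 mm
θ=4°: crank pin P = (r cos θ, r sin θ) = (29.926922, 2.092694)
θ=4°: h = r sin θ − e = 2.092694 − 14 = -11.907306
θ=4°: x = r cos θ + √(L² − h²) = 29.926922 + 123.426967 = 153.353888
θ=19°: crank pin P = (r cos θ, r sin θ) = (28.365557, 9.767045)
θ=19°: h = r sin θ − e = 9.767045 − 14 = -4.232955
θ=19°: x = r cos θ + √(L² − h²) = 28.365557 + 123.927729 = 152.293287

θ=4°: 153.3539
θ=19°: 152.2933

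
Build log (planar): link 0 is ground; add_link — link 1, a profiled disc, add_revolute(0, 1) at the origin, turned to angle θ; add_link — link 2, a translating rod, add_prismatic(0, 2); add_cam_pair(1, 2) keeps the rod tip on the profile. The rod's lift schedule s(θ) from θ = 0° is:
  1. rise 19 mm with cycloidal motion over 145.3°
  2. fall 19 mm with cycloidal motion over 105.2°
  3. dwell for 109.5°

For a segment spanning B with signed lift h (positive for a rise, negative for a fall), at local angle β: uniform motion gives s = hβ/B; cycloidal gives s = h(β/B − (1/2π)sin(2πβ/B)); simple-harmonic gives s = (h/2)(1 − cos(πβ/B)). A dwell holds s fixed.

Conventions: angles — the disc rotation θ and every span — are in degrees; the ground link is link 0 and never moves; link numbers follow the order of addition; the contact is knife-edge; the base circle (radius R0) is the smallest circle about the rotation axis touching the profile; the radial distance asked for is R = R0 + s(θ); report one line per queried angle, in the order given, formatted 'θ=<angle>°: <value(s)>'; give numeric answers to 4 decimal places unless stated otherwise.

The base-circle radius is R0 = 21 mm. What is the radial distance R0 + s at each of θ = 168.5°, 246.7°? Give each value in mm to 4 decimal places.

seg 1 [0°–145.3°] cycloidal, h=19: full span → s += 19 → s = 19.0000
seg 2 [145.3°–250.5°] cycloidal, h=-19: θ=168.5° here. β=23.2, B=105.2. -19·(0.2205 − sin(2π·0.2205)/(2π)) = -1.2179 → s = 17.7821
seg 2 [145.3°–250.5°] cycloidal, h=-19: θ=246.7° here. β=101.4, B=105.2. -19·(0.9639 − sin(2π·0.9639)/(2π)) = -18.9941 → s = 0.0059
θ=168.5°: R = R0 + s = 21 + 17.7821 = 38.7821
θ=246.7°: R = R0 + s = 21 + 0.0059 = 21.0059

θ=168.5°: 38.7821
θ=246.7°: 21.0059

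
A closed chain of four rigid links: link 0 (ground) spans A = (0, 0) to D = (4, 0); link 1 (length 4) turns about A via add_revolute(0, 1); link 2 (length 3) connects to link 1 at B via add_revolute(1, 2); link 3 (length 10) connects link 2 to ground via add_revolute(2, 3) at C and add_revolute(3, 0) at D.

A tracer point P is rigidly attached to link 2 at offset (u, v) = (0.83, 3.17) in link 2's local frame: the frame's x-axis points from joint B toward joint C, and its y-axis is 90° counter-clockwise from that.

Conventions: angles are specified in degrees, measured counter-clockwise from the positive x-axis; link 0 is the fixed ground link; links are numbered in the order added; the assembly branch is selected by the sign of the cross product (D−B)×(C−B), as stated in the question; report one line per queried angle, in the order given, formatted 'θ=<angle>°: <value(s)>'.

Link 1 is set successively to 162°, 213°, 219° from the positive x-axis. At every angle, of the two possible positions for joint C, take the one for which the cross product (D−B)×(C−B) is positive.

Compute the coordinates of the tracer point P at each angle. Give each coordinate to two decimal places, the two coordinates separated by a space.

A=(0,0), D=(4.00,0)
θ=162°: B = A + 4.00·(cos162°, sin162°) = (-3.8042, 1.2361)
θ=162°: |BD| = 7.9015
θ=162°: circle(B,3.00) ∩ circle(D,10.00): a=-1.8076, h=2.3942
θ=162°:   candidates: C₊=(-5.2151,3.8836) cross=18.918; C₋=(-5.9642,-0.8459) cross=-18.918
θ=162°:   branch + wants cross > 0 → take C=(-5.2151,3.8836) (cross=18.918)
θ=162°: ex = (C−B)/|BC| = (-0.4703,0.8825); ey = (-0.8825,-0.4703)
θ=162°: P = B + 0.83·ex + 3.17·ey = (-6.9921,0.4778)
θ=213°: B = A + 4.00·(cos213°, sin213°) = (-3.3547, -2.1786)
θ=213°: |BD| = 7.6706
θ=213°: circle(B,3.00) ∩ circle(D,10.00): a=-2.0965, h=2.1459
θ=213°:   candidates: C₊=(-5.9743,-0.7165) cross=16.460; C₋=(-4.7554,-4.8315) cross=-16.460
θ=213°:   branch + wants cross > 0 → take C=(-5.9743,-0.7165) (cross=16.460)
θ=213°: ex = (C−B)/|BC| = (-0.8732,0.4874); ey = (-0.4874,-0.8732)
θ=213°: P = B + 0.83·ex + 3.17·ey = (-5.6243,-4.5421)
θ=219°: B = A + 4.00·(cos219°, sin219°) = (-3.1086, -2.5173)
θ=219°: |BD| = 7.5411
θ=219°: circle(B,3.00) ∩ circle(D,10.00): a=-2.2630, h=1.9695
θ=219°:   candidates: C₊=(-5.8992,-1.4162) cross=14.852; C₋=(-4.5844,-5.1292) cross=-14.852
θ=219°:   branch + wants cross > 0 → take C=(-5.8992,-1.4162) (cross=14.852)
θ=219°: ex = (C−B)/|BC| = (-0.9302,0.3670); ey = (-0.3670,-0.9302)
θ=219°: P = B + 0.83·ex + 3.17·ey = (-5.0441,-5.1614)

θ=162°: -6.99 0.48
θ=213°: -5.62 -4.54
θ=219°: -5.04 -5.16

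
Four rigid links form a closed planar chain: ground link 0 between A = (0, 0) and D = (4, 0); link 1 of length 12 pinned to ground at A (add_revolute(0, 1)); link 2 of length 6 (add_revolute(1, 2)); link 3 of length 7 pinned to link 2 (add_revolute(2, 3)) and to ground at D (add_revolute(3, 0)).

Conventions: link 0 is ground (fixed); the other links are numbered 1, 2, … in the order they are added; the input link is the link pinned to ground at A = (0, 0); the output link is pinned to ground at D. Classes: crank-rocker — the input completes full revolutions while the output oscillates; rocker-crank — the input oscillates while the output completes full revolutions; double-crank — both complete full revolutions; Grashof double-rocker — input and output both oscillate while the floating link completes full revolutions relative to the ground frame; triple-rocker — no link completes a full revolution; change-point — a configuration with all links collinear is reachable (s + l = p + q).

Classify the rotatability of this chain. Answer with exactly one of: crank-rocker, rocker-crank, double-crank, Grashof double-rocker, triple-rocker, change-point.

lengths: ground=4, input=12, coupler=6, output=7
sorted: s=4 (shortest), l=12 (longest), p+q=13
s + l = 16 vs p + q = 13
s + l > p + q → non-Grashof → no link fully rotates → triple-rocker

triple-rocker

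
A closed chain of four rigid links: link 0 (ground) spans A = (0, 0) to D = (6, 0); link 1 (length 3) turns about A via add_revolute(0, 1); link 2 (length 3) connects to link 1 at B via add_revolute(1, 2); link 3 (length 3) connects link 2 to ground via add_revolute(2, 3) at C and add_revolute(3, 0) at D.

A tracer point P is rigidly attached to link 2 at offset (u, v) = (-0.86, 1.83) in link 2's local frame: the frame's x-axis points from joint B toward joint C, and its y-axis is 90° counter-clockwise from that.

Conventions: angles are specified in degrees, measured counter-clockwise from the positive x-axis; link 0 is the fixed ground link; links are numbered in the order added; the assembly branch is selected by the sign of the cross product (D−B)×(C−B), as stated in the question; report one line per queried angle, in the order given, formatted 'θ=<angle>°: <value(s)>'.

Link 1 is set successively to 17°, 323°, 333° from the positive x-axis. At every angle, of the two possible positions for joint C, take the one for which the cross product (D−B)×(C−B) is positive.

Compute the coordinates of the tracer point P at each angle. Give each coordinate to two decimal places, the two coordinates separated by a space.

A=(0,0), D=(6.00,0)
θ=17°: B = A + 3.00·(cos17°, sin17°) = (2.8689, 0.8771)
θ=17°: |BD| = 3.2516
θ=17°: circle(B,3.00) ∩ circle(D,3.00): a=1.6258, h=2.5213
θ=17°:   candidates: C₊=(5.1146,2.8664) cross=8.198; C₋=(3.7544,-1.9892) cross=-8.198
θ=17°:   branch + wants cross > 0 → take C=(5.1146,2.8664) (cross=8.198)
θ=17°: ex = (C−B)/|BC| = (0.7485,0.6631); ey = (-0.6631,0.7485)
θ=17°: P = B + -0.86·ex + 1.83·ey = (1.0117,1.6767)
θ=323°: B = A + 3.00·(cos323°, sin323°) = (2.3959, -1.8054)
θ=323°: |BD| = 4.0310
θ=323°: circle(B,3.00) ∩ circle(D,3.00): a=2.0155, h=2.2221
θ=323°:   candidates: C₊=(3.2027,1.0840) cross=8.957; C₋=(5.1932,-2.8895) cross=-8.957
θ=323°:   branch + wants cross > 0 → take C=(3.2027,1.0840) (cross=8.957)
θ=323°: ex = (C−B)/|BC| = (0.2689,0.9632); ey = (-0.9632,0.2689)
θ=323°: P = B + -0.86·ex + 1.83·ey = (0.4020,-2.1416)
θ=333°: B = A + 3.00·(cos333°, sin333°) = (2.6730, -1.3620)
θ=333°: |BD| = 3.5950
θ=333°: circle(B,3.00) ∩ circle(D,3.00): a=1.7975, h=2.4019
θ=333°:   candidates: C₊=(3.4265,1.5419) cross=8.635; C₋=(5.2465,-2.9038) cross=-8.635
θ=333°:   branch + wants cross > 0 → take C=(3.4265,1.5419) (cross=8.635)
θ=333°: ex = (C−B)/|BC| = (0.2512,0.9679); ey = (-0.9679,0.2512)
θ=333°: P = B + -0.86·ex + 1.83·ey = (0.6857,-1.7348)

θ=17°: 1.01 1.68
θ=323°: 0.40 -2.14
θ=333°: 0.69 -1.73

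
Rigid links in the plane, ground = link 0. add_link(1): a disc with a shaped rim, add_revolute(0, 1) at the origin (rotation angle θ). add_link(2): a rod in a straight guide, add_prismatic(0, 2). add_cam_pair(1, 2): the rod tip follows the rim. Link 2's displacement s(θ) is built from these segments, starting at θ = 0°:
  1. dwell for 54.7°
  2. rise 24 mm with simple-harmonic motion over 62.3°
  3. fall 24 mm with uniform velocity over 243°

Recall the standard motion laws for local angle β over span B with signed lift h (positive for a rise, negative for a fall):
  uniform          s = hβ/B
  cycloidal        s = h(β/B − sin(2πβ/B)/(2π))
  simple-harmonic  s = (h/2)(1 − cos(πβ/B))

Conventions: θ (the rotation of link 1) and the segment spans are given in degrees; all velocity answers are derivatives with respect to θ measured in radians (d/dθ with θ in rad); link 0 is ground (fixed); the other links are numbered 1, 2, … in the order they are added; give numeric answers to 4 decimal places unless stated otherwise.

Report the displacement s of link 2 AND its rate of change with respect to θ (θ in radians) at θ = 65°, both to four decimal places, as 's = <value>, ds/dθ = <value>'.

segment 1 (0° to 54.7°, dwell): s unchanged at 0.0000
θ = 65° falls in segment 2 (54.7° to 117°, simple-harmonic, h = 24): β = 65 − 54.7 = 10.3°, B = 62.3°; Δs = 24/2·(1 − cos(π·0.1653)) = 1.5826; s = 0.0000 + 1.5826 = 1.5826
velocity in seg [54.7°–117°] (simple-harmonic), θ in radians: β = 10.3° = 0.1798 rad, B = 62.3° = 1.0873 rad; ds/dθ = (πh/(2B)) sin(πβ/B) = (π·24/(2·1.0873)) sin(π·0.1653) = 17.209145 mm/rad

s = 1.5826, ds/dθ = 17.2091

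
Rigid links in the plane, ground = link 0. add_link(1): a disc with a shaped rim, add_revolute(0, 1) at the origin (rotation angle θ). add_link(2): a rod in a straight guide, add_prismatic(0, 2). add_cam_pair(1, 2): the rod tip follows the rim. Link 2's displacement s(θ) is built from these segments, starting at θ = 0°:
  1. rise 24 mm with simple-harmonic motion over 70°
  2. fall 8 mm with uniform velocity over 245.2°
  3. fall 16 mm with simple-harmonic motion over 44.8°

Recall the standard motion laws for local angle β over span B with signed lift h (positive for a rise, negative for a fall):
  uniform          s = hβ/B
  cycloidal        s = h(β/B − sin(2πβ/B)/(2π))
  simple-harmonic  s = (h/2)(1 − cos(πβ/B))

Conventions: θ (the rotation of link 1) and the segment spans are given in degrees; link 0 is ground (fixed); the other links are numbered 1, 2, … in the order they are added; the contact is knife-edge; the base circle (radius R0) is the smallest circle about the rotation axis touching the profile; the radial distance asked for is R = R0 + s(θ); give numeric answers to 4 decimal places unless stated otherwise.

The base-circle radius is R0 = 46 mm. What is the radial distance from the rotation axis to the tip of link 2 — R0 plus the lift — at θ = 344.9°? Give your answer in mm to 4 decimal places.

segment 1 (0° to 70°, simple-harmonic, h = 24) is passed completely: s = 0.0000 + (24) = 24.0000
segment 2 (70° to 315.2°, uniform, h = -8) is passed completely: s = 24.0000 + (-8) = 16.0000
θ = 344.9° falls in segment 3 (315.2° to 360°, simple-harmonic, h = -16): β = 344.9 − 315.2 = 29.7°, B = 44.8°; Δs = -16/2·(1 − cos(π·0.6629)) = -11.9188; s = 16.0000 − 11.9188 = 4.0812
R = R0 + s = 46 + 4.0812 = 50.0812

50.0812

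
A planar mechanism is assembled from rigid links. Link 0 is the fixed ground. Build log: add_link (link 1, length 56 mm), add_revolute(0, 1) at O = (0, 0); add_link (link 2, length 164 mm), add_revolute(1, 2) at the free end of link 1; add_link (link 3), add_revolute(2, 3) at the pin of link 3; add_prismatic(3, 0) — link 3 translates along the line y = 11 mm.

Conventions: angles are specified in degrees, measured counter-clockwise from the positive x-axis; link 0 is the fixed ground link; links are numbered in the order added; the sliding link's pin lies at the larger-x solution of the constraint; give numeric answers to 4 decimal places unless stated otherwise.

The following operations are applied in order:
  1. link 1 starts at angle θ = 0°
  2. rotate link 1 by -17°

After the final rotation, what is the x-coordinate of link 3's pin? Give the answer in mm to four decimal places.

geometry: r = 56 mm, L = 164 mm, e = 11 mm; θ starts at 0°
rotate link 1 by -17°: θ ← 0° -17° = -17°
crank pin P = (r cos θ, r sin θ) = (53.553066, -16.372815)
h = r sin θ − e = -16.372815 − 11 = -27.372815
x = r cos θ + √(L² − h²) = 53.553066 + 161.699502 = 215.252568

215.2526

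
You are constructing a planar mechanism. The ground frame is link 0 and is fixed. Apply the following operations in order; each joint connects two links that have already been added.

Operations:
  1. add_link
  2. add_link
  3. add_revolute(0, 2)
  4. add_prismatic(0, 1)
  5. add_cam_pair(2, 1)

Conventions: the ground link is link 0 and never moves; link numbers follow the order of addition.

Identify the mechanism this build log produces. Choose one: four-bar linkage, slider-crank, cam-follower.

links: 3 (incl. ground); joints: 1 revolute, 1 prismatic, 1 higher (cam) pair, forming one closed loop
3 links, revolute + prismatic + higher pair in one loop → cam-follower

cam-follower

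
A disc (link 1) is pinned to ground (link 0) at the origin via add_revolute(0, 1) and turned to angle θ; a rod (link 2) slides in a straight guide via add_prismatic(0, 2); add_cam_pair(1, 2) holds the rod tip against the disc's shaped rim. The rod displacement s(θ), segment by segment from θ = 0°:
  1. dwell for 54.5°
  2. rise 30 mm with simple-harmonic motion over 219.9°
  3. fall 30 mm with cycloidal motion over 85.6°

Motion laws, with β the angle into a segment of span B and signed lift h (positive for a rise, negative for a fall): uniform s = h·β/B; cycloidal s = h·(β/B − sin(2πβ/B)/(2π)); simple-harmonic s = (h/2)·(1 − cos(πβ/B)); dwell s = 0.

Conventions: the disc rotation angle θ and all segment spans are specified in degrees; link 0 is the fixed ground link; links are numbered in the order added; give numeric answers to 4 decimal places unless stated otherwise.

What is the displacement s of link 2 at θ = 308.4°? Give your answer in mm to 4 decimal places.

segment 1 (0° to 54.5°, dwell): s unchanged at 0.0000
segment 2 (54.5° to 274.4°, simple-harmonic, h = 30) is passed completely: s = 0.0000 + (30) = 30.0000
θ = 308.4° falls in segment 3 (274.4° to 360°, cycloidal, h = -30): β = 308.4 − 274.4 = 34°, B = 85.6°; Δs = -30·(0.3972 − sin(2π·0.3972)/(2π)) = -9.0418; s = 30.0000 − 9.0418 = 20.9582

20.9582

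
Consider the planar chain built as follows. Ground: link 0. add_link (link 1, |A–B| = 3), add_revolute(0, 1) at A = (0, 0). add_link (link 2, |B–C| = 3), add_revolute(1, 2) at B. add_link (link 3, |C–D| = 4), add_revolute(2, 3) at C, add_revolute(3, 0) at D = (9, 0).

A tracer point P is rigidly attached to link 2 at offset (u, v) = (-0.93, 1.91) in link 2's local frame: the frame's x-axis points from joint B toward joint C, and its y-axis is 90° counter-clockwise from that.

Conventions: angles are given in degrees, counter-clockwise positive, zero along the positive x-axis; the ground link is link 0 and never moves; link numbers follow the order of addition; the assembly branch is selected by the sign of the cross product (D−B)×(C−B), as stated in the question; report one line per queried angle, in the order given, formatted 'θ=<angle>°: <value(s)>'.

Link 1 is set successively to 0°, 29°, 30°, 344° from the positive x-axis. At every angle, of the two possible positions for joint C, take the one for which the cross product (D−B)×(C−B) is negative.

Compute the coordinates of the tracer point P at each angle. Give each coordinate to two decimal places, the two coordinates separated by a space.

A=(0,0), D=(9.00,0)
θ=0°: B = A + 3.00·(cos0°, sin0°) = (3.0000, 0.0000)
θ=0°: |BD| = 6.0000
θ=0°: circle(B,3.00) ∩ circle(D,4.00): a=2.4167, h=1.7776
θ=0°:   candidates: C₊=(5.4167,1.7776) cross=10.665; C₋=(5.4167,-1.7776) cross=-10.665
θ=0°:   branch - wants cross < 0 → take C=(5.4167,-1.7776) (cross=-10.665)
θ=0°: ex = (C−B)/|BC| = (0.8056,-0.5925); ey = (0.5925,0.8056)
θ=0°: P = B + -0.93·ex + 1.91·ey = (3.3825,2.0897)
θ=29°: B = A + 3.00·(cos29°, sin29°) = (2.6239, 1.4544)
θ=29°: |BD| = 6.5399
θ=29°: circle(B,3.00) ∩ circle(D,4.00): a=2.7348, h=1.2333
θ=29°:   candidates: C₊=(5.5644,2.0486) cross=8.065; C₋=(5.0159,-0.3562) cross=-8.065
θ=29°:   branch - wants cross < 0 → take C=(5.0159,-0.3562) (cross=-8.065)
θ=29°: ex = (C−B)/|BC| = (0.7973,-0.6035); ey = (0.6035,0.7973)
θ=29°: P = B + -0.93·ex + 1.91·ey = (3.0351,3.5386)
θ=30°: B = A + 3.00·(cos30°, sin30°) = (2.5981, 1.5000)
θ=30°: |BD| = 6.5753
θ=30°: circle(B,3.00) ∩ circle(D,4.00): a=2.7554, h=1.1866
θ=30°:   candidates: C₊=(5.5515,2.0267) cross=7.802; C₋=(5.0101,-0.2839) cross=-7.802
θ=30°:   branch - wants cross < 0 → take C=(5.0101,-0.2839) (cross=-7.802)
θ=30°: ex = (C−B)/|BC| = (0.8040,-0.5946); ey = (0.5946,0.8040)
θ=30°: P = B + -0.93·ex + 1.91·ey = (2.9861,3.5886)
θ=344°: B = A + 3.00·(cos344°, sin344°) = (2.8838, -0.8269)
θ=344°: |BD| = 6.1719
θ=344°: circle(B,3.00) ∩ circle(D,4.00): a=2.5188, h=1.6296
θ=344°:   candidates: C₊=(5.1616,1.1254) cross=10.057; C₋=(5.5982,-2.1043) cross=-10.057
θ=344°:   branch - wants cross < 0 → take C=(5.5982,-2.1043) (cross=-10.057)
θ=344°: ex = (C−B)/|BC| = (0.9048,-0.4258); ey = (0.4258,0.9048)
θ=344°: P = B + -0.93·ex + 1.91·ey = (2.8556,1.2973)

θ=0°: 3.38 2.09
θ=29°: 3.04 3.54
θ=30°: 2.99 3.59
θ=344°: 2.86 1.30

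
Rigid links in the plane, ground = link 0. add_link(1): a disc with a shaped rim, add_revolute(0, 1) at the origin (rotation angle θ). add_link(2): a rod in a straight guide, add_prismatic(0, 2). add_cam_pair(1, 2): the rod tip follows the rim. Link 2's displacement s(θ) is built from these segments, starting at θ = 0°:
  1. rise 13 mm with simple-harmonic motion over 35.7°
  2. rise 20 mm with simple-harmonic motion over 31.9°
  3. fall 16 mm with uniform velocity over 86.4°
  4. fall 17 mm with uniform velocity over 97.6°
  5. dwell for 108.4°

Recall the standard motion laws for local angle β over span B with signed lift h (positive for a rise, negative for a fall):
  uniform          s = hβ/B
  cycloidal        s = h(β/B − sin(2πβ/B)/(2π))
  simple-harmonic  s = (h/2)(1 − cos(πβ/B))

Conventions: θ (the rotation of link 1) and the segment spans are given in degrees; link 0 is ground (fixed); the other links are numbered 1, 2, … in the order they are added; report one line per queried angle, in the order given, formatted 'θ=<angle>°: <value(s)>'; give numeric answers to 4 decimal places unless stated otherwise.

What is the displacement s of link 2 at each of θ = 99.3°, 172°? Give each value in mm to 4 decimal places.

segment 1 (0° to 35.7°, simple-harmonic, h = 13) is passed completely: s = 0.0000 + (13) = 13.0000
segment 2 (35.7° to 67.6°, simple-harmonic, h = 20) is passed completely: s = 13.0000 + (20) = 33.0000
θ = 99.3° falls in segment 3 (67.6° to 154°, uniform, h = -16): β = 99.3 − 67.6 = 31.7°, B = 86.4°; Δs = -16·31.7/86.4 = -5.8704; s = 33.0000 − 5.8704 = 27.1296
segment 3 (67.6° to 154°, uniform, h = -16) is passed completely: s = 33.0000 + (-16) = 17.0000
θ = 172° falls in segment 4 (154° to 251.6°, uniform, h = -17): β = 172 − 154 = 18°, B = 97.6°; Δs = -17·18/97.6 = -3.1352; s = 17.0000 − 3.1352 = 13.8648

θ=99.3°: 27.1296
θ=172°: 13.8648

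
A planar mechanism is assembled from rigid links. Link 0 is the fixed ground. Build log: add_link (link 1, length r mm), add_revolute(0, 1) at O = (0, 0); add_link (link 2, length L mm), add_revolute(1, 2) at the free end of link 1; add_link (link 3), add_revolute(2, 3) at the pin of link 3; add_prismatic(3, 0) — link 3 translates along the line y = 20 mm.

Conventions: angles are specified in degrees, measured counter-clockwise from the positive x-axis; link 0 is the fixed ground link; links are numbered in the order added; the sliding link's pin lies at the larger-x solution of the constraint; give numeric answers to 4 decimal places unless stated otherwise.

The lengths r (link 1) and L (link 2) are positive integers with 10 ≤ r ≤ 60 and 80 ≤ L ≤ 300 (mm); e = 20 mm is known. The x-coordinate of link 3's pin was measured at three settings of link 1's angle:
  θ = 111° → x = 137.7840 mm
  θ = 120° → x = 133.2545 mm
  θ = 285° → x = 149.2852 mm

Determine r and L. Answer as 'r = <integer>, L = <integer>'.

constraint per measurement: (x − r cos θ)² + (r sin θ − e)² = L²
subtracting the θ₁ and θ₂ equations cancels the r² and L² terms:
r = (x₁² − x₂²) / (2[(x₁cos θ₁ + e sin θ₁) − (x₂cos θ₂ + e sin θ₂)]) = 33.0001 → r = 33
L² = (x₁ − r cos θ₁)² + (r sin θ₁ − e)² = 22500.0109 → L = 150.0000 → L = 150
check at θ₃=285°: x = 149.2852 (printed 149.2852) ✓

r = 33, L = 150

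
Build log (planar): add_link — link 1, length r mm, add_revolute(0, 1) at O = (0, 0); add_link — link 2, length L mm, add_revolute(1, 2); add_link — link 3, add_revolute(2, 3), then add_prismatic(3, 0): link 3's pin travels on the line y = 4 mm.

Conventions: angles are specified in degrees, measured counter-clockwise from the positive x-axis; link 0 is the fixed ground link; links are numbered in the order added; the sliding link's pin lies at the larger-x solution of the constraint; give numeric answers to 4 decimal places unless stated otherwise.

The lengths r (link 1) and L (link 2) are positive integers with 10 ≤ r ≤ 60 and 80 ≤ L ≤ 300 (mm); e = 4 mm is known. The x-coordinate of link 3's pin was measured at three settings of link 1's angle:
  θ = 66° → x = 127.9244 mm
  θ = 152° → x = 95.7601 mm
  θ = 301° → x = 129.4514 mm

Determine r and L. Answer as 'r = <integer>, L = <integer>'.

constraint per measurement: (x − r cos θ)² + (r sin θ − e)² = L²
subtracting the θ₁ and θ₂ equations cancels the r² and L² terms:
r = (x₁² − x₂²) / (2[(x₁cos θ₁ + e sin θ₁) − (x₂cos θ₂ + e sin θ₂)]) = 26.0000 → r = 26
L² = (x₁ − r cos θ₁)² + (r sin θ₁ − e)² = 14160.9945 → L = 119.0000 → L = 119
check at θ₃=301°: x = 129.4514 (printed 129.4514) ✓

r = 26, L = 119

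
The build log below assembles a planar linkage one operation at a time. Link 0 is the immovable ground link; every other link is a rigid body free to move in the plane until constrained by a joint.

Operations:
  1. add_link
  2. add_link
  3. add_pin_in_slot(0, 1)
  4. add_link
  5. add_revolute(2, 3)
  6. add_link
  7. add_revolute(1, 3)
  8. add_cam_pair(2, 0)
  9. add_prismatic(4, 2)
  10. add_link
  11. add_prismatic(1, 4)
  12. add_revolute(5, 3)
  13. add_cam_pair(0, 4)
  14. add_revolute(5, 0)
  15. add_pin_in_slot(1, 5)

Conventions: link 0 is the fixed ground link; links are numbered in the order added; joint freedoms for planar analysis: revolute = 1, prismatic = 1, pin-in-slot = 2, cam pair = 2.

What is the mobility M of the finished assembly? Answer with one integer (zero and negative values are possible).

ground; <1,0,0>
#1 <2,0,0>
#2 <3,0,0>
PS:0↔1 J2 <3,0,1>
#3 <4,0,1>
R:2↔3 J1 <4,1,1>
#4 <5,1,1>
R:1↔3 J1 <5,2,1>
C:2↔0 J2 <5,2,2>
P:4↔2 J1 <5,3,2>
#5 <6,3,2>
P:1↔4 J1 <6,4,2>
R:5↔3 J1 <6,5,2>
C:0↔4 J2 <6,5,3>
R:5↔0 J1 <6,6,3>
PS:1↔5 J2 <6,6,4>
3×5 − 2×6 − 1×4 = -1

M = -1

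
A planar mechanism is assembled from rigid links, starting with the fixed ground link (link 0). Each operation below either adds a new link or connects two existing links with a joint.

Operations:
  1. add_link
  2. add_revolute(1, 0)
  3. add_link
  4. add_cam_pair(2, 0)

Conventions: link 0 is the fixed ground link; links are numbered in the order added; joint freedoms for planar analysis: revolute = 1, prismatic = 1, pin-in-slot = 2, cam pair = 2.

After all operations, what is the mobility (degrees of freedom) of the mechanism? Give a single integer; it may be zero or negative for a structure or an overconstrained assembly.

L=1 J1=0 J2=0
add link → L=2 J1=0 J2=0
R@1,0 dof=1 J1 → L=2 J1=1 J2=0
add link → L=3 J1=1 J2=0
C@2,0 dof=2 J2 → L=3 J1=1 J2=1
M=3(L−1)−2J1−J2=3·2−2·1−1=3

M = 3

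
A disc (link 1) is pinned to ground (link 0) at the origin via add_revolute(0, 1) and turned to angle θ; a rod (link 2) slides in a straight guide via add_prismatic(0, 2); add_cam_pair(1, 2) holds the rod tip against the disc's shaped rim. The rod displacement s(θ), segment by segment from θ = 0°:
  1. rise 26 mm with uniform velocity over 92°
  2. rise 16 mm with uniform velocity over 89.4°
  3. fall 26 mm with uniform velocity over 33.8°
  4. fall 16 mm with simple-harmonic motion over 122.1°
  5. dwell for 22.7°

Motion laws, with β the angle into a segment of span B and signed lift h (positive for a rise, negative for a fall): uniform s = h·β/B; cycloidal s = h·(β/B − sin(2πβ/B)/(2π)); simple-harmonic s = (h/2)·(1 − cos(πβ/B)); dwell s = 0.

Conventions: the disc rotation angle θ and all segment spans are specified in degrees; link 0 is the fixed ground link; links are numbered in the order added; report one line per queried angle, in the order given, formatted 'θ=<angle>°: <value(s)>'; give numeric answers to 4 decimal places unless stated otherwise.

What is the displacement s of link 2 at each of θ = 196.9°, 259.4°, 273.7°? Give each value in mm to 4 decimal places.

segment 1 (0° to 92°, uniform, h = 26) is passed completely: s = 0.0000 + (26) = 26.0000
segment 2 (92° to 181.4°, uniform, h = 16) is passed completely: s = 26.0000 + (16) = 42.0000
θ = 196.9° falls in segment 3 (181.4° to 215.2°, uniform, h = -26): β = 196.9 − 181.4 = 15.5°, B = 33.8°; Δs = -26·15.5/33.8 = -11.9231; s = 42.0000 − 11.9231 = 30.0769
segment 3 (181.4° to 215.2°, uniform, h = -26) is passed completely: s = 42.0000 + (-26) = 16.0000
θ = 259.4° falls in segment 4 (215.2° to 337.3°, simple-harmonic, h = -16): β = 259.4 − 215.2 = 44.2°, B = 122.1°; Δs = -16/2·(1 − cos(π·0.3620)) = -4.6393; s = 16.0000 − 4.6393 = 11.3607
θ = 273.7° falls in segment 4 (215.2° to 337.3°, simple-harmonic, h = -16): β = 273.7 − 215.2 = 58.5°, B = 122.1°; Δs = -16/2·(1 − cos(π·0.4791)) = -7.4755; s = 16.0000 − 7.4755 = 8.5245

θ=196.9°: 30.0769
θ=259.4°: 11.3607
θ=273.7°: 8.5245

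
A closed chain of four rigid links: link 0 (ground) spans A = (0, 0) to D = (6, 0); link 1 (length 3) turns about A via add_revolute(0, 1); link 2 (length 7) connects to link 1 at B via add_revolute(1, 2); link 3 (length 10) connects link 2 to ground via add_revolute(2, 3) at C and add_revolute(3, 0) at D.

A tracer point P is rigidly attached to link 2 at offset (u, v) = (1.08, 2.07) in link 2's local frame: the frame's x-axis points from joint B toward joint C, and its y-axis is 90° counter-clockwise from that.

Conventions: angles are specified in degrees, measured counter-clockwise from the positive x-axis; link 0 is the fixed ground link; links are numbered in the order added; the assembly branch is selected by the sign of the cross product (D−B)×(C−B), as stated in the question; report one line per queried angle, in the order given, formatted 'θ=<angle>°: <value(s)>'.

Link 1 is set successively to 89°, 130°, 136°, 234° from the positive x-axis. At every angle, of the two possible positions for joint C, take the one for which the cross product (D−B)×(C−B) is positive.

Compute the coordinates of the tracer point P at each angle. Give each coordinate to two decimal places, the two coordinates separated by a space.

A=(0,0), D=(6.00,0)
θ=89°: B = A + 3.00·(cos89°, sin89°) = (0.0524, 2.9995)
θ=89°: |BD| = 6.6612
θ=89°: circle(B,7.00) ∩ circle(D,10.00): a=-0.4975, h=6.9823
θ=89°:   candidates: C₊=(2.7523,9.4579) cross=46.511; C₋=(-3.5360,-3.0108) cross=-46.511
θ=89°:   branch + wants cross > 0 → take C=(2.7523,9.4579) (cross=46.511)
θ=89°: ex = (C−B)/|BC| = (0.3857,0.9226); ey = (-0.9226,0.3857)
θ=89°: P = B + 1.08·ex + 2.07·ey = (-1.4409,4.7944)
θ=130°: B = A + 3.00·(cos130°, sin130°) = (-1.9284, 2.2981)
θ=130°: |BD| = 8.2547
θ=130°: circle(B,7.00) ∩ circle(D,10.00): a=1.0382, h=6.9226
θ=130°:   candidates: C₊=(0.9961,8.6580) cross=57.144; C₋=(-2.8585,-4.6398) cross=-57.144
θ=130°:   branch + wants cross > 0 → take C=(0.9961,8.6580) (cross=57.144)
θ=130°: ex = (C−B)/|BC| = (0.4178,0.9086); ey = (-0.9086,0.4178)
θ=130°: P = B + 1.08·ex + 2.07·ey = (-3.3579,4.1442)
θ=136°: B = A + 3.00·(cos136°, sin136°) = (-2.1580, 2.0840)
θ=136°: |BD| = 8.4200
θ=136°: circle(B,7.00) ∩ circle(D,10.00): a=1.1815, h=6.8996
θ=136°:   candidates: C₊=(0.6944,8.4765) cross=58.094; C₋=(-2.7210,-4.8934) cross=-58.094
θ=136°:   branch + wants cross > 0 → take C=(0.6944,8.4765) (cross=58.094)
θ=136°: ex = (C−B)/|BC| = (0.4075,0.9132); ey = (-0.9132,0.4075)
θ=136°: P = B + 1.08·ex + 2.07·ey = (-3.6083,3.9137)
θ=234°: B = A + 3.00·(cos234°, sin234°) = (-1.7634, -2.4271)
θ=234°: |BD| = 8.1339
θ=234°: circle(B,7.00) ∩ circle(D,10.00): a=0.9319, h=6.9377
θ=234°:   candidates: C₊=(-2.9440,4.4727) cross=56.430; C₋=(1.1962,-8.7706) cross=-56.430
θ=234°:   branch + wants cross > 0 → take C=(-2.9440,4.4727) (cross=56.430)
θ=234°: ex = (C−B)/|BC| = (-0.1687,0.9857); ey = (-0.9857,-0.1687)
θ=234°: P = B + 1.08·ex + 2.07·ey = (-3.9859,-1.7117)

θ=89°: -1.44 4.79
θ=130°: -3.36 4.14
θ=136°: -3.61 3.91
θ=234°: -3.99 -1.71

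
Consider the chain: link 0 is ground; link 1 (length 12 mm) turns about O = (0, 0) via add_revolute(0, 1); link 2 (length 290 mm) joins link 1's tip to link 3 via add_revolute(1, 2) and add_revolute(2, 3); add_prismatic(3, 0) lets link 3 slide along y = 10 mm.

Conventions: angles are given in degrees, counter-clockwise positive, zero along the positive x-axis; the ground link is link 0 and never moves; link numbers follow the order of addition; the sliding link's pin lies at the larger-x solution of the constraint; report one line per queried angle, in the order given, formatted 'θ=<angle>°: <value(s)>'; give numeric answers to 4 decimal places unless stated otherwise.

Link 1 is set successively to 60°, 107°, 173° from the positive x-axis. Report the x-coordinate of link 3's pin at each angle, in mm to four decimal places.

geometry: r = 12 mm, L = 290 mm, e = 10 mm
θ=60°: crank pin P = (r cos θ, r sin θ) = (6.000000, 10.392305)
θ=60°: h = r sin θ − e = 10.392305 − 10 = 0.392305
θ=60°: x = r cos θ + √(L² − h²) = 6.000000 + 289.999735 = 295.999735
θ=107°: crank pin P = (r cos θ, r sin θ) = (-3.508460, 11.475657)
θ=107°: h = r sin θ − e = 11.475657 − 10 = 1.475657
θ=107°: x = r cos θ + √(L² − h²) = -3.508460 + 289.996246 = 286.487785
θ=173°: crank pin P = (r cos θ, r sin θ) = (-11.910554, 1.462432)
θ=173°: h = r sin θ − e = 1.462432 − 10 = -8.537568
θ=173°: x = r cos θ + √(L² − h²) = -11.910554 + 289.874300 = 277.963746

θ=60°: 295.9997
θ=107°: 286.4878
θ=173°: 277.9637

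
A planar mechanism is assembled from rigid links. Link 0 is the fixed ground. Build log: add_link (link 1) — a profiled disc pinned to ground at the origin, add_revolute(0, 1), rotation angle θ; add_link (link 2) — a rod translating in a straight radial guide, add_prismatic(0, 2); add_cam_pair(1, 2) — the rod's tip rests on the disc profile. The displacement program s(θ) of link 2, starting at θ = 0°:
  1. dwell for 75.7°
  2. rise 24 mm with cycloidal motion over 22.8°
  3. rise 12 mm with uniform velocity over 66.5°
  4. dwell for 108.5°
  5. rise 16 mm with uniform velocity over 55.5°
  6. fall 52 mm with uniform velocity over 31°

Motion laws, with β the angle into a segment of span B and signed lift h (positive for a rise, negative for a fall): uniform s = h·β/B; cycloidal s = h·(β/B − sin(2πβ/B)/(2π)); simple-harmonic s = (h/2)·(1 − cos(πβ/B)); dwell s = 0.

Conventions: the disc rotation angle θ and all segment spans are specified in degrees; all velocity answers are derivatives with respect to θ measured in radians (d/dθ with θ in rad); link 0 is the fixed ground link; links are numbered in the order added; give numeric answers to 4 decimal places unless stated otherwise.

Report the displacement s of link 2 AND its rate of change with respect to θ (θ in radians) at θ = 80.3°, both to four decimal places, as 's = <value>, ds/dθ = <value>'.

seg 1 [0°–75.7°] dwell: s stays 0.0000
seg 2 [75.7°–98.5°] cycloidal, h=24: θ=80.3° here. β=4.6, B=22.8. 24·(0.2018 − sin(2π·0.2018)/(2π)) = 1.1965 → s = 1.1965
velocity in seg [75.7°–98.5°] (cycloidal), θ in radians: β = 4.6° = 0.0803 rad, B = 22.8° = 0.3979 rad; ds/dθ = (h/B)(1 − cos(2πβ/B)) = (24/0.3979)(1 − cos(2π·0.2018)) = 42.307517 mm/rad

s = 1.1965, ds/dθ = 42.3075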